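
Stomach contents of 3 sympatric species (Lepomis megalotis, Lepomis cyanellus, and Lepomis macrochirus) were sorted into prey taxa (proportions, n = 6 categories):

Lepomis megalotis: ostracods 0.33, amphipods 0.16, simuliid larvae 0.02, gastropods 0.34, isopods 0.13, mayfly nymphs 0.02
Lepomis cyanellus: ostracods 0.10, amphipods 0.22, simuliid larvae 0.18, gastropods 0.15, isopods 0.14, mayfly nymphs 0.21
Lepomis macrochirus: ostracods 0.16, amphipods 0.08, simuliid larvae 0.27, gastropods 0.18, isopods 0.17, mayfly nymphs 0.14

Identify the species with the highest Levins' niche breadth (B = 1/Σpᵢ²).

Lepomis cyanellus

Σp_megaᵢ² = 0.33² + 0.16² + 0.02² + 0.34² + 0.13² + 0.02² = 0.1089 + 0.0256 + 0.0004 + 0.1156 + 0.0169 + 0.0004 = 0.2678
B_mega = 1 / 0.2678 = 3.7341
Σp_cyanᵢ² = 0.10² + 0.22² + 0.18² + 0.15² + 0.14² + 0.21² = 0.0100 + 0.0484 + 0.0324 + 0.0225 + 0.0196 + 0.0441 = 0.1770
B_cyan = 1 / 0.1770 = 5.6497
Σp_macrᵢ² = 0.16² + 0.08² + 0.27² + 0.18² + 0.17² + 0.14² = 0.0256 + 0.0064 + 0.0729 + 0.0324 + 0.0289 + 0.0196 = 0.1858
B_macr = 1 / 0.1858 = 5.3821
Highest B → broadest niche (most generalist): Lepomis cyanellus (B = 5.65).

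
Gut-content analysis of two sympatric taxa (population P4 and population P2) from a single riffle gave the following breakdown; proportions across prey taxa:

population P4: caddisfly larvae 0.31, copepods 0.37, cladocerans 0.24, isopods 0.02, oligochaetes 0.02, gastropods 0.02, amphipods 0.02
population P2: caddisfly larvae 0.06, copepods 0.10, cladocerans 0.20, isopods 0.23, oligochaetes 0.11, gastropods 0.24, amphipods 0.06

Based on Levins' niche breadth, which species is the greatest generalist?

population P2

Σp_P4ᵢ² = 0.31² + 0.37² + 0.24² + 0.02² + 0.02² + 0.02² + 0.02² = 0.0961 + 0.1369 + 0.0576 + 0.0004 + 0.0004 + 0.0004 + 0.0004 = 0.2922
B_P4 = 1 / 0.2922 = 3.4223
Σp_P2ᵢ² = 0.06² + 0.10² + 0.20² + 0.23² + 0.11² + 0.24² + 0.06² = 0.0036 + 0.0100 + 0.0400 + 0.0529 + 0.0121 + 0.0576 + 0.0036 = 0.1798
B_P2 = 1 / 0.1798 = 5.5617
Highest B → broadest niche (most generalist): population P2 (B = 5.56).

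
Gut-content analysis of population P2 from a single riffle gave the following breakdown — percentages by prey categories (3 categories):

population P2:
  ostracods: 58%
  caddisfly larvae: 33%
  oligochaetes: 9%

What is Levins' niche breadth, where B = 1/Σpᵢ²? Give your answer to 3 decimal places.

2.206

Convert percentages to proportions (divide by 100).
Σpᵢ² = 0.58² + 0.33² + 0.09² = 0.3364 + 0.1089 + 0.0081 = 0.4534
B = 1 / 0.4534 = 2.20556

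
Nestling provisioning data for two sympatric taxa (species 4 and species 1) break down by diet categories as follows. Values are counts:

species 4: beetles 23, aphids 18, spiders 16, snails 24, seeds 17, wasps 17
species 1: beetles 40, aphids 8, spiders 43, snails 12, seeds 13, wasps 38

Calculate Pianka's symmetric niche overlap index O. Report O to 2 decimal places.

0.84

Proportions for species 4 (n=115): 23/115=0.2000, 18/115=0.1565, 16/115=0.1391, 24/115=0.2087, 17/115=0.1478, 17/115=0.1478
Proportions for species 1 (n=154): 40/154=0.2597, 8/154=0.0519, 43/154=0.2792, 12/154=0.0779, 13/154=0.0844, 38/154=0.2468
Σ p₁ᵢp₂ᵢ = 0.051940 + 0.008122 + 0.038837 + 0.016258 + 0.012474 + 0.036477 = 0.164108
Σp_1ᵢ² = 0.2000² + 0.1565² + 0.1391² + 0.2087² + 0.1478² + 0.1478² = 0.040000 + 0.024492 + 0.019349 + 0.043556 + 0.021845 + 0.021845 = 0.171087
Σp_2ᵢ² = 0.2597² + 0.0519² + 0.2792² + 0.0779² + 0.0844² + 0.2468² = 0.067444 + 0.002694 + 0.077953 + 0.006068 + 0.007123 + 0.060910 = 0.222192
O = 0.164108 / √(0.171087 × 0.222192) = 0.164108 / 0.1949722 = 0.8417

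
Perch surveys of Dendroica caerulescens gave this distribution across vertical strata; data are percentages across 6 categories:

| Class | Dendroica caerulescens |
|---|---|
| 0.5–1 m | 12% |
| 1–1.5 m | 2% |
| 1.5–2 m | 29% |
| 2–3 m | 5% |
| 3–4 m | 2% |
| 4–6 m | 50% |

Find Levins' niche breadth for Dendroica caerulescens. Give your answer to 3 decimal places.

Convert percentages to proportions (divide by 100).
Σpᵢ² = 0.12² + 0.02² + 0.29² + 0.05² + 0.02² + 0.50² = 0.0144 + 0.0004 + 0.0841 + 0.0025 + 0.0004 + 0.2500 = 0.3518
B = 1 / 0.3518 = 2.84252

2.843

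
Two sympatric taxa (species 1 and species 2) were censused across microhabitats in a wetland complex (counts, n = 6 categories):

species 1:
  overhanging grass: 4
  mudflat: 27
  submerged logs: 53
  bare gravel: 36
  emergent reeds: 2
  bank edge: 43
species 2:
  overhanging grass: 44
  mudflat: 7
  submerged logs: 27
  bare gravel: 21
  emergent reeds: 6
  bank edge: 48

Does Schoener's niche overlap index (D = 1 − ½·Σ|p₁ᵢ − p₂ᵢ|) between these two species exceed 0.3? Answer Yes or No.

Proportions for species 1 (n=165): 4/165=0.0242, 27/165=0.1636, 53/165=0.3212, 36/165=0.2182, 2/165=0.0121, 43/165=0.2606
Proportions for species 2 (n=153): 44/153=0.2876, 7/153=0.0458, 27/153=0.1765, 21/153=0.1373, 6/153=0.0392, 48/153=0.3137
Σ|p₁ᵢ − p₂ᵢ| = 0.2634 + 0.1178 + 0.1447 + 0.0809 + 0.0271 + 0.0531 = 0.6870
D = 1 − ½ × 0.6870 = 1 − 0.34350 = 0.65650
D = 0.65650 > 0.3 → Yes.

Yes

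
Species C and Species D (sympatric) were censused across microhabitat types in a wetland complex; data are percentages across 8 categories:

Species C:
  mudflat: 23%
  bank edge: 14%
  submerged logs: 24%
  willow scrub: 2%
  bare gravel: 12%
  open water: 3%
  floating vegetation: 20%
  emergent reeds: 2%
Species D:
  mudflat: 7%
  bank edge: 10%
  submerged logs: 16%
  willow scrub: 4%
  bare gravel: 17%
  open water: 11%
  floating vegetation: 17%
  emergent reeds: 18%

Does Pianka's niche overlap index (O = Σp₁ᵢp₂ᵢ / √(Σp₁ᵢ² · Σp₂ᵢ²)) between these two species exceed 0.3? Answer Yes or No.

Convert percentages to proportions (divide by 100).
Σ p₁ᵢp₂ᵢ = 0.0161 + 0.0140 + 0.0384 + 0.0008 + 0.0204 + 0.0033 + 0.0340 + 0.0036 = 0.1306
Σp_1ᵢ² = 0.23² + 0.14² + 0.24² + 0.02² + 0.12² + 0.03² + 0.20² + 0.02² = 0.0529 + 0.0196 + 0.0576 + 0.0004 + 0.0144 + 0.0009 + 0.0400 + 0.0004 = 0.1862
Σp_2ᵢ² = 0.07² + 0.10² + 0.16² + 0.04² + 0.17² + 0.11² + 0.17² + 0.18² = 0.0049 + 0.0100 + 0.0256 + 0.0016 + 0.0289 + 0.0121 + 0.0289 + 0.0324 = 0.1444
O = 0.1306 / √(0.1862 × 0.1444) = 0.1306 / 0.16397 = 0.7965
O = 0.7965 > 0.3 → Yes.

Yes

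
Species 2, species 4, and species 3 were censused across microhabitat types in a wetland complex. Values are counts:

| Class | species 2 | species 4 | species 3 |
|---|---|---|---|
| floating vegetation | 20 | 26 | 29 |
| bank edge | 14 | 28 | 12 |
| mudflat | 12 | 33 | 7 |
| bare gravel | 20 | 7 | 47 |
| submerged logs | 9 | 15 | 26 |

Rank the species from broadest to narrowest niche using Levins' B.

species 2 > species 4 > species 3

Proportions for species 2 (n=75): 20/75=0.2667, 14/75=0.1867, 12/75=0.1600, 20/75=0.2667, 9/75=0.1200
Proportions for species 4 (n=109): 26/109=0.2385, 28/109=0.2569, 33/109=0.3028, 7/109=0.0642, 15/109=0.1376
Proportions for species 3 (n=121): 29/121=0.2397, 12/121=0.0992, 7/121=0.0579, 47/121=0.3884, 26/121=0.2149
Σp_2ᵢ² = 0.2667² + 0.1867² + 0.1600² + 0.2667² + 0.1200² = 0.071129 + 0.034857 + 0.025600 + 0.071129 + 0.014400 = 0.217115
B_2 = 1 / 0.217115 = 4.6059
Σp_4ᵢ² = 0.2385² + 0.2569² + 0.3028² + 0.0642² + 0.1376² = 0.056882 + 0.065998 + 0.091688 + 0.004122 + 0.018934 = 0.237624
B_4 = 1 / 0.237624 = 4.2083
Σp_3ᵢ² = 0.2397² + 0.0992² + 0.0579² + 0.3884² + 0.2149² = 0.057456 + 0.009841 + 0.003352 + 0.150855 + 0.046182 = 0.267686
B_3 = 1 / 0.267686 = 3.7357
Ranking by B (broadest → narrowest): species 2 (4.61) > species 4 (4.21) > species 3 (3.74)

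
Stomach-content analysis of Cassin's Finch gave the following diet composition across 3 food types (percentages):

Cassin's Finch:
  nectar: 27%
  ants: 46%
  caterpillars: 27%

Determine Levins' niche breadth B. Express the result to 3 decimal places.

Convert percentages to proportions (divide by 100).
Σpᵢ² = 0.27² + 0.46² + 0.27² = 0.0729 + 0.2116 + 0.0729 = 0.3574
B = 1 / 0.3574 = 2.79799

2.798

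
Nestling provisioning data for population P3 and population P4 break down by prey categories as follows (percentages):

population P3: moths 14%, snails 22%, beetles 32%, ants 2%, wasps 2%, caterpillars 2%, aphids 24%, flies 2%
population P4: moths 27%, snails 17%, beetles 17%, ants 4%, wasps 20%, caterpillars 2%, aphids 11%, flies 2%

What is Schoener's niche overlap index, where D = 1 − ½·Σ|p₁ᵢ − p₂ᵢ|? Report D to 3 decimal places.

0.670

Convert percentages to proportions (divide by 100).
Σ|p₁ᵢ − p₂ᵢ| = 0.13 + 0.05 + 0.15 + 0.02 + 0.18 + 0.00 + 0.13 + 0.00 = 0.66
D = 1 − ½ × 0.66 = 1 − 0.330 = 0.67000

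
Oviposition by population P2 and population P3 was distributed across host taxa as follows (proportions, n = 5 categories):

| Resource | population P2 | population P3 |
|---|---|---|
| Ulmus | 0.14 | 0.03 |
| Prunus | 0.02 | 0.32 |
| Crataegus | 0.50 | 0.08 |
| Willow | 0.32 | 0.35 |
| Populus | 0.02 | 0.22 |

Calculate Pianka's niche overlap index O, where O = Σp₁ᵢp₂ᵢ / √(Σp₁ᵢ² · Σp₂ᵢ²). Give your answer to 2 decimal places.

Σ p₁ᵢp₂ᵢ = 0.0042 + 0.0064 + 0.0400 + 0.1120 + 0.0044 = 0.1670
Σp_1ᵢ² = 0.14² + 0.02² + 0.50² + 0.32² + 0.02² = 0.0196 + 0.0004 + 0.2500 + 0.1024 + 0.0004 = 0.3728
Σp_2ᵢ² = 0.03² + 0.32² + 0.08² + 0.35² + 0.22² = 0.0009 + 0.1024 + 0.0064 + 0.1225 + 0.0484 = 0.2806
O = 0.1670 / √(0.3728 × 0.2806) = 0.1670 / 0.32343 = 0.5163

0.52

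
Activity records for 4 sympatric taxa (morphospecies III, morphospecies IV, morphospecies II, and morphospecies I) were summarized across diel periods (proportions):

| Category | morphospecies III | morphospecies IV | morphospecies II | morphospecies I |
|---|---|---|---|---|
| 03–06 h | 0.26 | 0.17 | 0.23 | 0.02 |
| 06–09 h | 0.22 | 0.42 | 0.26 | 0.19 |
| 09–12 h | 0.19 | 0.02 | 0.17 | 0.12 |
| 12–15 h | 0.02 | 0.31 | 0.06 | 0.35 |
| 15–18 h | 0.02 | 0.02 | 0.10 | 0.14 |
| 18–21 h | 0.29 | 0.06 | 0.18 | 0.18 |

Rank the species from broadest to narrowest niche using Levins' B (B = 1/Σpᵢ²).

morphospecies II > morphospecies I > morphospecies III > morphospecies IV

Σp_IIIᵢ² = 0.26² + 0.22² + 0.19² + 0.02² + 0.02² + 0.29² = 0.0676 + 0.0484 + 0.0361 + 0.0004 + 0.0004 + 0.0841 = 0.2370
B_III = 1 / 0.2370 = 4.2194
Σp_IVᵢ² = 0.17² + 0.42² + 0.02² + 0.31² + 0.02² + 0.06² = 0.0289 + 0.1764 + 0.0004 + 0.0961 + 0.0004 + 0.0036 = 0.3058
B_IV = 1 / 0.3058 = 3.2701
Σp_IIᵢ² = 0.23² + 0.26² + 0.17² + 0.06² + 0.10² + 0.18² = 0.0529 + 0.0676 + 0.0289 + 0.0036 + 0.0100 + 0.0324 = 0.1954
B_II = 1 / 0.1954 = 5.1177
Σp_Iᵢ² = 0.02² + 0.19² + 0.12² + 0.35² + 0.14² + 0.18² = 0.0004 + 0.0361 + 0.0144 + 0.1225 + 0.0196 + 0.0324 = 0.2254
B_I = 1 / 0.2254 = 4.4366
Ranking by B (broadest → narrowest): morphospecies II (5.12) > morphospecies I (4.44) > morphospecies III (4.22) > morphospecies IV (3.27)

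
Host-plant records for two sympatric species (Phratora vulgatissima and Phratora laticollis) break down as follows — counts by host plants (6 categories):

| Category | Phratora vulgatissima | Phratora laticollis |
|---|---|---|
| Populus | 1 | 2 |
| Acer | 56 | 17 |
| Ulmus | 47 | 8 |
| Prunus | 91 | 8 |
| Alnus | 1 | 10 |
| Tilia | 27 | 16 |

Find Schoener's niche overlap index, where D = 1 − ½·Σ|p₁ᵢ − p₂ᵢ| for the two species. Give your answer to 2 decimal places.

Proportions for Phratora vulgatissima (n=223): 1/223=0.0045, 56/223=0.2511, 47/223=0.2108, 91/223=0.4081, 1/223=0.0045, 27/223=0.1211
Proportions for Phratora laticollis (n=61): 2/61=0.0328, 17/61=0.2787, 8/61=0.1311, 8/61=0.1311, 10/61=0.1639, 16/61=0.2623
Σ|p₁ᵢ − p₂ᵢ| = 0.0283 + 0.0276 + 0.0797 + 0.2770 + 0.1594 + 0.1412 = 0.7132
D = 1 − ½ × 0.7132 = 1 − 0.35660 = 0.64340

0.64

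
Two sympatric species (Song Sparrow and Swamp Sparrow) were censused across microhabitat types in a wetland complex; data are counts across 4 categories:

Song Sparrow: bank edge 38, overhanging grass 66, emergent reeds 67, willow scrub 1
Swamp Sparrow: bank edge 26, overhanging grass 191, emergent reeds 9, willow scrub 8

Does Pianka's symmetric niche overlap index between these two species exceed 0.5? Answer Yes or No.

Yes

Proportions for Song Sparrow (n=172): 38/172=0.2209, 66/172=0.3837, 67/172=0.3895, 1/172=0.0058
Proportions for Swamp Sparrow (n=234): 26/234=0.1111, 191/234=0.8162, 9/234=0.0385, 8/234=0.0342
Σ p₁ᵢp₂ᵢ = 0.024542 + 0.313176 + 0.014996 + 0.000198 = 0.352912
Σp_1ᵢ² = 0.2209² + 0.3837² + 0.3895² + 0.0058² = 0.048797 + 0.147226 + 0.151710 + 0.000034 = 0.347767
Σp_2ᵢ² = 0.1111² + 0.8162² + 0.0385² + 0.0342² = 0.012343 + 0.666182 + 0.001482 + 0.001170 = 0.681177
O = 0.352912 / √(0.347767 × 0.681177) = 0.352912 / 0.4867144 = 0.7251
O = 0.7251 > 0.5 → Yes.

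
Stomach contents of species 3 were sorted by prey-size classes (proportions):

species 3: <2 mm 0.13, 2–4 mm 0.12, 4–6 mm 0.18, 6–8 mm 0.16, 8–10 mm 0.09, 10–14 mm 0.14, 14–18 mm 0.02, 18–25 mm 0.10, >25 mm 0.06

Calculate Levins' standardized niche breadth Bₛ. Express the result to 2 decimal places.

Σpᵢ² = 0.13² + 0.12² + 0.18² + 0.16² + 0.09² + 0.14² + 0.02² + 0.10² + 0.06² = 0.0169 + 0.0144 + 0.0324 + 0.0256 + 0.0081 + 0.0196 + 0.0004 + 0.0100 + 0.0036 = 0.1310
B = 1 / 0.1310 = 7.6336
Bₛ = (B − 1)/(n − 1) = (7.6336 − 1)/(9 − 1) = 6.6336/8 = 0.8292

0.83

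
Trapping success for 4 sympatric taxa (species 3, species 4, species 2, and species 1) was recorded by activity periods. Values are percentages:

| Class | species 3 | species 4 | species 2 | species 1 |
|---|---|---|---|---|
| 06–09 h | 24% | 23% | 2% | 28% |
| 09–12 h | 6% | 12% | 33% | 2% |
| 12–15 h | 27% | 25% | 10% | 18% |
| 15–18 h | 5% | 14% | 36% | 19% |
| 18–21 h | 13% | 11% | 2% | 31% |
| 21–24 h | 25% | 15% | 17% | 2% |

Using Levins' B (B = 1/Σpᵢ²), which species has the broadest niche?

species 4

Convert percentages to proportions (divide by 100).
Σp_3ᵢ² = 0.24² + 0.06² + 0.27² + 0.05² + 0.13² + 0.25² = 0.0576 + 0.0036 + 0.0729 + 0.0025 + 0.0169 + 0.0625 = 0.2160
B_3 = 1 / 0.2160 = 4.6296
Σp_4ᵢ² = 0.23² + 0.12² + 0.25² + 0.14² + 0.11² + 0.15² = 0.0529 + 0.0144 + 0.0625 + 0.0196 + 0.0121 + 0.0225 = 0.1840
B_4 = 1 / 0.1840 = 5.4348
Σp_2ᵢ² = 0.02² + 0.33² + 0.10² + 0.36² + 0.02² + 0.17² = 0.0004 + 0.1089 + 0.0100 + 0.1296 + 0.0004 + 0.0289 = 0.2782
B_2 = 1 / 0.2782 = 3.5945
Σp_1ᵢ² = 0.28² + 0.02² + 0.18² + 0.19² + 0.31² + 0.02² = 0.0784 + 0.0004 + 0.0324 + 0.0361 + 0.0961 + 0.0004 = 0.2438
B_1 = 1 / 0.2438 = 4.1017
Highest B → broadest niche (most generalist): species 4 (B = 5.43).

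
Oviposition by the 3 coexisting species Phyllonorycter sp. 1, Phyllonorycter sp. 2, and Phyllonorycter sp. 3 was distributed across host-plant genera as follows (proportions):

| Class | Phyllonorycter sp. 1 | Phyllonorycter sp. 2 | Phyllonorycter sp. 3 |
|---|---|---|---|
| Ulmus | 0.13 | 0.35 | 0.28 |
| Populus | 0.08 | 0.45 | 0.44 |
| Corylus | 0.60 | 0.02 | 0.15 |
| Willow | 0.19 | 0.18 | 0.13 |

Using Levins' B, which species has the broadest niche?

Σp_1ᵢ² = 0.13² + 0.08² + 0.60² + 0.19² = 0.0169 + 0.0064 + 0.3600 + 0.0361 = 0.4194
B_1 = 1 / 0.4194 = 2.3844
Σp_2ᵢ² = 0.35² + 0.45² + 0.02² + 0.18² = 0.1225 + 0.2025 + 0.0004 + 0.0324 = 0.3578
B_2 = 1 / 0.3578 = 2.7949
Σp_3ᵢ² = 0.28² + 0.44² + 0.15² + 0.13² = 0.0784 + 0.1936 + 0.0225 + 0.0169 = 0.3114
B_3 = 1 / 0.3114 = 3.2113
Highest B → broadest niche (most generalist): Phyllonorycter sp. 3 (B = 3.21).

Phyllonorycter sp. 3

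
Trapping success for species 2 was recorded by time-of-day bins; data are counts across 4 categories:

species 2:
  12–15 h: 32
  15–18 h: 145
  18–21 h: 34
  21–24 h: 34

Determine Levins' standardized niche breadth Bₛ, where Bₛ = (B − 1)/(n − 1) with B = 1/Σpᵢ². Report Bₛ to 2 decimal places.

0.49

Proportions for species 2 (n=245): 32/245=0.1306, 145/245=0.5918, 34/245=0.1388, 34/245=0.1388
Σpᵢ² = 0.1306² + 0.5918² + 0.1388² + 0.1388² = 0.017056 + 0.350227 + 0.019265 + 0.019265 = 0.405813
B = 1 / 0.405813 = 2.4642
Bₛ = (B − 1)/(n − 1) = (2.4642 − 1)/(4 − 1) = 1.4642/3 = 0.4881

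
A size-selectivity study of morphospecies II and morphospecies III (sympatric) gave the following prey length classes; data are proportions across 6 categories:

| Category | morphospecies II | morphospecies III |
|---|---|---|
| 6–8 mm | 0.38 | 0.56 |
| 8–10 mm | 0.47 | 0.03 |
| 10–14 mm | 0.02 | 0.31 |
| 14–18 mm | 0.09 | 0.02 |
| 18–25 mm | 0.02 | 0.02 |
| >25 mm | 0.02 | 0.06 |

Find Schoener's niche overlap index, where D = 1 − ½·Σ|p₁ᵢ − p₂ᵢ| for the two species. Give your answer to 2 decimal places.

Σ|p₁ᵢ − p₂ᵢ| = 0.18 + 0.44 + 0.29 + 0.07 + 0.00 + 0.04 = 1.02
D = 1 − ½ × 1.02 = 1 − 0.510 = 0.4900

0.49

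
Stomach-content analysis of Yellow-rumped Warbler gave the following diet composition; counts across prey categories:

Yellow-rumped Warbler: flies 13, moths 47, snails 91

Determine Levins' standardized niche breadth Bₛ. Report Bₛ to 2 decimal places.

0.57

Proportions for Yellow-rumped Warbler (n=151): 13/151=0.0861, 47/151=0.3113, 91/151=0.6026
Σpᵢ² = 0.0861² + 0.3113² + 0.6026² = 0.007413 + 0.096908 + 0.363127 = 0.467448
B = 1 / 0.467448 = 2.1393
Bₛ = (B − 1)/(n − 1) = (2.1393 − 1)/(3 − 1) = 1.1393/2 = 0.5697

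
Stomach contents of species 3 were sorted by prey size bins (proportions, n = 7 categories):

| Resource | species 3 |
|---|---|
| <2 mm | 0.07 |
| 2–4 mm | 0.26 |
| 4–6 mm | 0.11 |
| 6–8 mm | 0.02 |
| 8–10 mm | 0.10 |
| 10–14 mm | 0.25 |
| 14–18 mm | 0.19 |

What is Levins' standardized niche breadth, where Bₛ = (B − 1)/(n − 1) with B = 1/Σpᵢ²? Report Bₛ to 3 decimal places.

Σpᵢ² = 0.07² + 0.26² + 0.11² + 0.02² + 0.10² + 0.25² + 0.19² = 0.0049 + 0.0676 + 0.0121 + 0.0004 + 0.0100 + 0.0625 + 0.0361 = 0.1936
B = 1 / 0.1936 = 5.16529
Bₛ = (B − 1)/(n − 1) = (5.16529 − 1)/(7 − 1) = 4.16529/6 = 0.69422

0.694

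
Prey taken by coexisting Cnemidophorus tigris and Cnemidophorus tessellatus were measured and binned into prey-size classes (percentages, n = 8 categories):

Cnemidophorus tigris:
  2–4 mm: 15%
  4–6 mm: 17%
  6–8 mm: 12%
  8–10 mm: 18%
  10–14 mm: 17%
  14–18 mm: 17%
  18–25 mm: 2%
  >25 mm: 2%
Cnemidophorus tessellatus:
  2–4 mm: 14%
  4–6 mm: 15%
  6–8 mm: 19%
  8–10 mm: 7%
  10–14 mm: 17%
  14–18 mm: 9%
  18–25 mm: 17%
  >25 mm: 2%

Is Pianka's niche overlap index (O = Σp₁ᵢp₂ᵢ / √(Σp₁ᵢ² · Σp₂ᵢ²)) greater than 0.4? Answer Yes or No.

Yes

Convert percentages to proportions (divide by 100).
Σ p₁ᵢp₂ᵢ = 0.0210 + 0.0255 + 0.0228 + 0.0126 + 0.0289 + 0.0153 + 0.0034 + 0.0004 = 0.1299
Σp_1ᵢ² = 0.15² + 0.17² + 0.12² + 0.18² + 0.17² + 0.17² + 0.02² + 0.02² = 0.0225 + 0.0289 + 0.0144 + 0.0324 + 0.0289 + 0.0289 + 0.0004 + 0.0004 = 0.1568
Σp_2ᵢ² = 0.14² + 0.15² + 0.19² + 0.07² + 0.17² + 0.09² + 0.17² + 0.02² = 0.0196 + 0.0225 + 0.0361 + 0.0049 + 0.0289 + 0.0081 + 0.0289 + 0.0004 = 0.1494
O = 0.1299 / √(0.1568 × 0.1494) = 0.1299 / 0.15306 = 0.8487
O = 0.8487 > 0.4 → Yes.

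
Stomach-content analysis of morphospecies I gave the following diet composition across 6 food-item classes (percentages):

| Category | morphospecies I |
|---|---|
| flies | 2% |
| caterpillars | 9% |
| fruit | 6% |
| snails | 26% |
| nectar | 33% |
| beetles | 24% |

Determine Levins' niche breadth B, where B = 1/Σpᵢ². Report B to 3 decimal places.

4.062

Convert percentages to proportions (divide by 100).
Σpᵢ² = 0.02² + 0.09² + 0.06² + 0.26² + 0.33² + 0.24² = 0.0004 + 0.0081 + 0.0036 + 0.0676 + 0.1089 + 0.0576 = 0.2462
B = 1 / 0.2462 = 4.06174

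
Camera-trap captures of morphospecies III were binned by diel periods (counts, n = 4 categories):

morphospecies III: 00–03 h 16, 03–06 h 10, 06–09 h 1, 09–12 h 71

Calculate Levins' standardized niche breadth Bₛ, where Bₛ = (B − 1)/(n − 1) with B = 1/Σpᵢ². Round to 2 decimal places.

0.26

Proportions for morphospecies III (n=98): 16/98=0.1633, 10/98=0.1020, 1/98=0.0102, 71/98=0.7245
Σpᵢ² = 0.1633² + 0.1020² + 0.0102² + 0.7245² = 0.026667 + 0.010404 + 0.000104 + 0.524900 = 0.562075
B = 1 / 0.562075 = 1.7791
Bₛ = (B − 1)/(n − 1) = (1.7791 − 1)/(4 − 1) = 0.7791/3 = 0.2597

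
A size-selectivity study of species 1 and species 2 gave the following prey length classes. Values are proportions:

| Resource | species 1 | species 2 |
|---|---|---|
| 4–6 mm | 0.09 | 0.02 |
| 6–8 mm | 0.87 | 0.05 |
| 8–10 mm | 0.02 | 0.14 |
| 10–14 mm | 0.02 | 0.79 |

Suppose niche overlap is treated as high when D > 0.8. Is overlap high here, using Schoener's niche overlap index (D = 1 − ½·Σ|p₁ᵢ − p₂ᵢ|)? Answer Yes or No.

No

Σ|p₁ᵢ − p₂ᵢ| = 0.07 + 0.82 + 0.12 + 0.77 = 1.78
D = 1 − ½ × 1.78 = 1 − 0.890 = 0.1100
D = 0.1100 < 0.8 → No.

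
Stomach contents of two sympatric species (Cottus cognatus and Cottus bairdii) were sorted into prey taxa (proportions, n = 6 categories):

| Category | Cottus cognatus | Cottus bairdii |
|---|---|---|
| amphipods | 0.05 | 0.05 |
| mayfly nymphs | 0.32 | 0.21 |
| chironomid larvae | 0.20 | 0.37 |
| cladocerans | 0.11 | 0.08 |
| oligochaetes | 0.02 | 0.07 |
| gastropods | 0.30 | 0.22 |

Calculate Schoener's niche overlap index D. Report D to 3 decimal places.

Σ|p₁ᵢ − p₂ᵢ| = 0.00 + 0.11 + 0.17 + 0.03 + 0.05 + 0.08 = 0.44
D = 1 − ½ × 0.44 = 1 − 0.220 = 0.78000

0.780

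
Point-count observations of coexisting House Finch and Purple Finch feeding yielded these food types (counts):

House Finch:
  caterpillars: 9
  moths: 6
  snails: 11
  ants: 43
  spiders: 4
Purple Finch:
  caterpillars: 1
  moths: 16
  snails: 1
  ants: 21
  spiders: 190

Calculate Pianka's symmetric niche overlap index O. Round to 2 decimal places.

Proportions for House Finch (n=73): 9/73=0.1233, 6/73=0.0822, 11/73=0.1507, 43/73=0.5890, 4/73=0.0548
Proportions for Purple Finch (n=229): 1/229=0.0044, 16/229=0.0699, 1/229=0.0044, 21/229=0.0917, 190/229=0.8297
Σ p₁ᵢp₂ᵢ = 0.000543 + 0.005746 + 0.000663 + 0.054011 + 0.045468 = 0.106431
Σp_1ᵢ² = 0.1233² + 0.0822² + 0.1507² + 0.5890² + 0.0548² = 0.015203 + 0.006757 + 0.022710 + 0.346921 + 0.003003 = 0.394594
Σp_2ᵢ² = 0.0044² + 0.0699² + 0.0044² + 0.0917² + 0.8297² = 0.000019 + 0.004886 + 0.000019 + 0.008409 + 0.688402 = 0.701735
O = 0.106431 / √(0.394594 × 0.701735) = 0.106431 / 0.5262133 = 0.2023

0.20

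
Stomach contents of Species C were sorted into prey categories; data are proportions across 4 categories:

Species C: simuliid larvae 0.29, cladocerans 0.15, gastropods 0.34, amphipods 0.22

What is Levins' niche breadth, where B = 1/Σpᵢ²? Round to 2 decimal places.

3.70

Σpᵢ² = 0.29² + 0.15² + 0.34² + 0.22² = 0.0841 + 0.0225 + 0.1156 + 0.0484 = 0.2706
B = 1 / 0.2706 = 3.6955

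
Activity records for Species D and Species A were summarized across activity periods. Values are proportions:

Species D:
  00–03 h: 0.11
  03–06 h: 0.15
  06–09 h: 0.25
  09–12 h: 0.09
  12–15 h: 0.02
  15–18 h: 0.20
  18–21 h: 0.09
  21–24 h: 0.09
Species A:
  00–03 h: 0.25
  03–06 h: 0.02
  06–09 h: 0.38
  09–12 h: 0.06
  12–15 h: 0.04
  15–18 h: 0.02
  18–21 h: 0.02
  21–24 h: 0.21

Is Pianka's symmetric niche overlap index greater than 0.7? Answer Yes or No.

Yes

Σ p₁ᵢp₂ᵢ = 0.0275 + 0.0030 + 0.0950 + 0.0054 + 0.0008 + 0.0040 + 0.0018 + 0.0189 = 0.1564
Σp_1ᵢ² = 0.11² + 0.15² + 0.25² + 0.09² + 0.02² + 0.20² + 0.09² + 0.09² = 0.0121 + 0.0225 + 0.0625 + 0.0081 + 0.0004 + 0.0400 + 0.0081 + 0.0081 = 0.1618
Σp_2ᵢ² = 0.25² + 0.02² + 0.38² + 0.06² + 0.04² + 0.02² + 0.02² + 0.21² = 0.0625 + 0.0004 + 0.1444 + 0.0036 + 0.0016 + 0.0004 + 0.0004 + 0.0441 = 0.2574
O = 0.1564 / √(0.1618 × 0.2574) = 0.1564 / 0.20408 = 0.7664
O = 0.7664 > 0.7 → Yes.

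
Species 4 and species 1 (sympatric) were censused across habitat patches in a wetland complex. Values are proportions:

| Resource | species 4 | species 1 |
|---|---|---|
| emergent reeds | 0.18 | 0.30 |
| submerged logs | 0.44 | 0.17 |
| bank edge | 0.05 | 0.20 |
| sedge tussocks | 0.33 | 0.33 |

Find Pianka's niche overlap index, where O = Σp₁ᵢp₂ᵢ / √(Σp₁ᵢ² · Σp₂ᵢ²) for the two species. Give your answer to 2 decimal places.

0.82

Σ p₁ᵢp₂ᵢ = 0.0540 + 0.0748 + 0.0100 + 0.1089 = 0.2477
Σp_1ᵢ² = 0.18² + 0.44² + 0.05² + 0.33² = 0.0324 + 0.1936 + 0.0025 + 0.1089 = 0.3374
Σp_2ᵢ² = 0.30² + 0.17² + 0.20² + 0.33² = 0.0900 + 0.0289 + 0.0400 + 0.1089 = 0.2678
O = 0.2477 / √(0.3374 × 0.2678) = 0.2477 / 0.30059 = 0.8240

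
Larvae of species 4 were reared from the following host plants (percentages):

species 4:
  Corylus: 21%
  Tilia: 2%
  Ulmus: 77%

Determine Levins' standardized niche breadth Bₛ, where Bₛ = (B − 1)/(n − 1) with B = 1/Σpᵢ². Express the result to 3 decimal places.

0.284

Convert percentages to proportions (divide by 100).
Σpᵢ² = 0.21² + 0.02² + 0.77² = 0.0441 + 0.0004 + 0.5929 = 0.6374
B = 1 / 0.6374 = 1.56887
Bₛ = (B − 1)/(n − 1) = (1.56887 − 1)/(3 − 1) = 0.56887/2 = 0.28444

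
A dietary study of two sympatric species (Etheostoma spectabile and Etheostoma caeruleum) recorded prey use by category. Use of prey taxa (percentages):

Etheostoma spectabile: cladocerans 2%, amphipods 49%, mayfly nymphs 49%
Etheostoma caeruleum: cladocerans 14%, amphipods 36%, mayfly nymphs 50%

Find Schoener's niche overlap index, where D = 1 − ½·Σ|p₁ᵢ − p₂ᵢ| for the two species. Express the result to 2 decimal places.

0.87

Convert percentages to proportions (divide by 100).
Σ|p₁ᵢ − p₂ᵢ| = 0.12 + 0.13 + 0.01 = 0.26
D = 1 − ½ × 0.26 = 1 − 0.130 = 0.8700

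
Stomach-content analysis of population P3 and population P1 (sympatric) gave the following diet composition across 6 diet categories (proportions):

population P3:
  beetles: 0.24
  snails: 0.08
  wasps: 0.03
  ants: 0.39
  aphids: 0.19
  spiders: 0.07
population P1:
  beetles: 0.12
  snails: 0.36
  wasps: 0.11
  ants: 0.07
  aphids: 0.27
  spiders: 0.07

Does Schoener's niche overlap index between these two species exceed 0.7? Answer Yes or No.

Σ|p₁ᵢ − p₂ᵢ| = 0.12 + 0.28 + 0.08 + 0.32 + 0.08 + 0.00 = 0.88
D = 1 − ½ × 0.88 = 1 − 0.440 = 0.5600
D = 0.5600 < 0.7 → No.

No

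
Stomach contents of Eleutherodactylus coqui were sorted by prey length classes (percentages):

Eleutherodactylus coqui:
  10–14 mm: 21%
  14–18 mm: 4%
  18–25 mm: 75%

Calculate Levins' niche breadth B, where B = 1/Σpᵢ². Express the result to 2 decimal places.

1.64

Convert percentages to proportions (divide by 100).
Σpᵢ² = 0.21² + 0.04² + 0.75² = 0.0441 + 0.0016 + 0.5625 = 0.6082
B = 1 / 0.6082 = 1.6442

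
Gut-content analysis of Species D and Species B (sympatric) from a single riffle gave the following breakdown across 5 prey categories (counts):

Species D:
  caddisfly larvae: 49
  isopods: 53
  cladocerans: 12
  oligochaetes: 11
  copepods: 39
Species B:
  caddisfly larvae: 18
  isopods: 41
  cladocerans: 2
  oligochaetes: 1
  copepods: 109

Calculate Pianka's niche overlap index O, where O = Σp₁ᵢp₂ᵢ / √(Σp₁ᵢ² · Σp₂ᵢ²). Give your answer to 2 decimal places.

0.74

Proportions for Species D (n=164): 49/164=0.2988, 53/164=0.3232, 12/164=0.0732, 11/164=0.0671, 39/164=0.2378
Proportions for Species B (n=171): 18/171=0.1053, 41/171=0.2398, 2/171=0.0117, 1/171=0.0058, 109/171=0.6374
Σ p₁ᵢp₂ᵢ = 0.031464 + 0.077503 + 0.000856 + 0.000389 + 0.151574 = 0.261786
Σp_1ᵢ² = 0.2988² + 0.3232² + 0.0732² + 0.0671² + 0.2378² = 0.089281 + 0.104458 + 0.005358 + 0.004502 + 0.056549 = 0.260148
Σp_2ᵢ² = 0.1053² + 0.2398² + 0.0117² + 0.0058² + 0.6374² = 0.011088 + 0.057504 + 0.000137 + 0.000034 + 0.406279 = 0.475042
O = 0.261786 / √(0.260148 × 0.475042) = 0.261786 / 0.3515412 = 0.7447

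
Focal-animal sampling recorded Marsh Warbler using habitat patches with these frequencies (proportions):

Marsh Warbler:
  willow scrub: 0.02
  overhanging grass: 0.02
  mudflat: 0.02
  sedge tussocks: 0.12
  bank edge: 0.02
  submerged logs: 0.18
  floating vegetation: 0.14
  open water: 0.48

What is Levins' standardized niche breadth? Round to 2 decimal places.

Σpᵢ² = 0.02² + 0.02² + 0.02² + 0.12² + 0.02² + 0.18² + 0.14² + 0.48² = 0.0004 + 0.0004 + 0.0004 + 0.0144 + 0.0004 + 0.0324 + 0.0196 + 0.2304 = 0.2984
B = 1 / 0.2984 = 3.3512
Bₛ = (B − 1)/(n − 1) = (3.3512 − 1)/(8 − 1) = 2.3512/7 = 0.3359

0.34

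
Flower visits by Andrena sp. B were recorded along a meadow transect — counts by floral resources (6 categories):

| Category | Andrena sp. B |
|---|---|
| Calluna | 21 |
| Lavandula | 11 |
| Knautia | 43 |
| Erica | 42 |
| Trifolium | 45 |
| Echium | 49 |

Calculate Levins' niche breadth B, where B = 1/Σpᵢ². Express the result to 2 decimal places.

5.18

Proportions for Andrena sp. B (n=211): 21/211=0.0995, 11/211=0.0521, 43/211=0.2038, 42/211=0.1991, 45/211=0.2133, 49/211=0.2322
Σpᵢ² = 0.0995² + 0.0521² + 0.2038² + 0.1991² + 0.2133² + 0.2322² = 0.009900 + 0.002714 + 0.041534 + 0.039641 + 0.045497 + 0.053917 = 0.193203
B = 1 / 0.193203 = 5.1759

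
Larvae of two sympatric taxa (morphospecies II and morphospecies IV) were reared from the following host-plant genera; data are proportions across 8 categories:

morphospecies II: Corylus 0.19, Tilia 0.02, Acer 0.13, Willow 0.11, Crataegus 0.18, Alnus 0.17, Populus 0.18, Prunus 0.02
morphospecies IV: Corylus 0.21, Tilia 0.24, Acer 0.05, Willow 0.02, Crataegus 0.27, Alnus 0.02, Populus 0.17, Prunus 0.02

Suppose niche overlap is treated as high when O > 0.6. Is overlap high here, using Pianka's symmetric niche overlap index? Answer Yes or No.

Yes

Σ p₁ᵢp₂ᵢ = 0.0399 + 0.0048 + 0.0065 + 0.0022 + 0.0486 + 0.0034 + 0.0306 + 0.0004 = 0.1364
Σp_1ᵢ² = 0.19² + 0.02² + 0.13² + 0.11² + 0.18² + 0.17² + 0.18² + 0.02² = 0.0361 + 0.0004 + 0.0169 + 0.0121 + 0.0324 + 0.0289 + 0.0324 + 0.0004 = 0.1596
Σp_2ᵢ² = 0.21² + 0.24² + 0.05² + 0.02² + 0.27² + 0.02² + 0.17² + 0.02² = 0.0441 + 0.0576 + 0.0025 + 0.0004 + 0.0729 + 0.0004 + 0.0289 + 0.0004 = 0.2072
O = 0.1364 / √(0.1596 × 0.2072) = 0.1364 / 0.18185 = 0.7501
O = 0.7501 > 0.6 → Yes.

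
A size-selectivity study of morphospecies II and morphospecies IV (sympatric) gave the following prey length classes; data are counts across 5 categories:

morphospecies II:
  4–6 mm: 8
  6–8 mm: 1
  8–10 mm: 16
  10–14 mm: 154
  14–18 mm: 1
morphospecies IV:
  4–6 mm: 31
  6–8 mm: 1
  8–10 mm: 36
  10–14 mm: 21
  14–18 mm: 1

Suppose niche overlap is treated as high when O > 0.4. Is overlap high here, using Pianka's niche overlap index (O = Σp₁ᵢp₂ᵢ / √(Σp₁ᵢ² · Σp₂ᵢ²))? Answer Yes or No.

Yes

Proportions for morphospecies II (n=180): 8/180=0.0444, 1/180=0.0056, 16/180=0.0889, 154/180=0.8556, 1/180=0.0056
Proportions for morphospecies IV (n=90): 31/90=0.3444, 1/90=0.0111, 36/90=0.4000, 21/90=0.2333, 1/90=0.0111
Σ p₁ᵢp₂ᵢ = 0.015291 + 0.000062 + 0.035560 + 0.199611 + 0.000062 = 0.250586
Σp_1ᵢ² = 0.0444² + 0.0056² + 0.0889² + 0.8556² + 0.0056² = 0.001971 + 0.000031 + 0.007903 + 0.732051 + 0.000031 = 0.741987
Σp_2ᵢ² = 0.3444² + 0.0111² + 0.4000² + 0.2333² + 0.0111² = 0.118611 + 0.000123 + 0.160000 + 0.054429 + 0.000123 = 0.333286
O = 0.250586 / √(0.741987 × 0.333286) = 0.250586 / 0.4972865 = 0.5039
O = 0.5039 > 0.4 → Yes.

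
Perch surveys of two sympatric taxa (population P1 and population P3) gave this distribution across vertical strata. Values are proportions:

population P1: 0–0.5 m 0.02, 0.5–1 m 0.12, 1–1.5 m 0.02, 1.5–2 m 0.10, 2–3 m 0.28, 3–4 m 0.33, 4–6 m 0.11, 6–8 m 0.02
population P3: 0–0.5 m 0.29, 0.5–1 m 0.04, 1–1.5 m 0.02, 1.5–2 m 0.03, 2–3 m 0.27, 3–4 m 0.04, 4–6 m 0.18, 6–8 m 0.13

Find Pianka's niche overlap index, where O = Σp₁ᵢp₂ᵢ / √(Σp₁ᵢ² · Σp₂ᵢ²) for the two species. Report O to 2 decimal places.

Σ p₁ᵢp₂ᵢ = 0.0058 + 0.0048 + 0.0004 + 0.0030 + 0.0756 + 0.0132 + 0.0198 + 0.0026 = 0.1252
Σp_1ᵢ² = 0.02² + 0.12² + 0.02² + 0.10² + 0.28² + 0.33² + 0.11² + 0.02² = 0.0004 + 0.0144 + 0.0004 + 0.0100 + 0.0784 + 0.1089 + 0.0121 + 0.0004 = 0.2250
Σp_2ᵢ² = 0.29² + 0.04² + 0.02² + 0.03² + 0.27² + 0.04² + 0.18² + 0.13² = 0.0841 + 0.0016 + 0.0004 + 0.0009 + 0.0729 + 0.0016 + 0.0324 + 0.0169 = 0.2108
O = 0.1252 / √(0.2250 × 0.2108) = 0.1252 / 0.21778 = 0.5749

0.57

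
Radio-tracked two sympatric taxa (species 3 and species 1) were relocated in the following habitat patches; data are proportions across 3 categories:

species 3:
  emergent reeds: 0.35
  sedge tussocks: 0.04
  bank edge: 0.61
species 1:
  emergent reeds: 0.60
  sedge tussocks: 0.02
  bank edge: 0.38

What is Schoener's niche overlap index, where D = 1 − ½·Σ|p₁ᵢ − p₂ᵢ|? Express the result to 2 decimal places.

Σ|p₁ᵢ − p₂ᵢ| = 0.25 + 0.02 + 0.23 = 0.50
D = 1 − ½ × 0.50 = 1 − 0.250 = 0.7500

0.75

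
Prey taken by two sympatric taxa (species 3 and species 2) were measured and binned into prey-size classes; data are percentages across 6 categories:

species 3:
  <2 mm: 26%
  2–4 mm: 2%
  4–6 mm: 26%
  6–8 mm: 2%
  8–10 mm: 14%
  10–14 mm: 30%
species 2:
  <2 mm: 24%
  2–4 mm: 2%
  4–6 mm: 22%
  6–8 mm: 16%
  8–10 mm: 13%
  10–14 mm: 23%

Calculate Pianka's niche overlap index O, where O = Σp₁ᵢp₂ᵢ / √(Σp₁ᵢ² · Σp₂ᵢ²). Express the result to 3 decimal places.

Convert percentages to proportions (divide by 100).
Σ p₁ᵢp₂ᵢ = 0.0624 + 0.0004 + 0.0572 + 0.0032 + 0.0182 + 0.0690 = 0.2104
Σp_1ᵢ² = 0.26² + 0.02² + 0.26² + 0.02² + 0.14² + 0.30² = 0.0676 + 0.0004 + 0.0676 + 0.0004 + 0.0196 + 0.0900 = 0.2456
Σp_2ᵢ² = 0.24² + 0.02² + 0.22² + 0.16² + 0.13² + 0.23² = 0.0576 + 0.0004 + 0.0484 + 0.0256 + 0.0169 + 0.0529 = 0.2018
O = 0.2104 / √(0.2456 × 0.2018) = 0.2104 / 0.222625 = 0.94509

0.945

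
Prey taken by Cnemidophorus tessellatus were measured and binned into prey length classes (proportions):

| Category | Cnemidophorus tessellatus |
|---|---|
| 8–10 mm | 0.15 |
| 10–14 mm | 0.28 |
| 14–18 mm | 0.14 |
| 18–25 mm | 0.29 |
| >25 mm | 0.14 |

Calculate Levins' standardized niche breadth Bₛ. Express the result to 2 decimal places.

0.87

Σpᵢ² = 0.15² + 0.28² + 0.14² + 0.29² + 0.14² = 0.0225 + 0.0784 + 0.0196 + 0.0841 + 0.0196 = 0.2242
B = 1 / 0.2242 = 4.4603
Bₛ = (B − 1)/(n − 1) = (4.4603 − 1)/(5 − 1) = 3.4603/4 = 0.8651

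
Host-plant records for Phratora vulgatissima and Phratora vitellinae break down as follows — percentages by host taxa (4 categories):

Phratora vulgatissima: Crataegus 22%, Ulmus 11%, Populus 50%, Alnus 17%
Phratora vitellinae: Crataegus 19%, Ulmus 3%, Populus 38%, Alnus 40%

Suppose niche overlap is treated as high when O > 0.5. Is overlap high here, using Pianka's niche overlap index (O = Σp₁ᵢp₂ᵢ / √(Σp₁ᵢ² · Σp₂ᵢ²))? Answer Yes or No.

Yes

Convert percentages to proportions (divide by 100).
Σ p₁ᵢp₂ᵢ = 0.0418 + 0.0033 + 0.1900 + 0.0680 = 0.3031
Σp_1ᵢ² = 0.22² + 0.11² + 0.50² + 0.17² = 0.0484 + 0.0121 + 0.2500 + 0.0289 = 0.3394
Σp_2ᵢ² = 0.19² + 0.03² + 0.38² + 0.40² = 0.0361 + 0.0009 + 0.1444 + 0.1600 = 0.3414
O = 0.3031 / √(0.3394 × 0.3414) = 0.3031 / 0.34040 = 0.8904
O = 0.8904 > 0.5 → Yes.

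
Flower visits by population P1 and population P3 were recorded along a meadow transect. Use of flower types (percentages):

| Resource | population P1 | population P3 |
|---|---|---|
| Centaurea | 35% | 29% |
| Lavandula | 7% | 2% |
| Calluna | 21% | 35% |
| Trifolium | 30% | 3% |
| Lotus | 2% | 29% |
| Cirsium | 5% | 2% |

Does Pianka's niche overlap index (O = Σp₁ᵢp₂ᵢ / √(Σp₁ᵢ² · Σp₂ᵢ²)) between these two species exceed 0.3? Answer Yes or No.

Yes

Convert percentages to proportions (divide by 100).
Σ p₁ᵢp₂ᵢ = 0.1015 + 0.0014 + 0.0735 + 0.0090 + 0.0058 + 0.0010 = 0.1922
Σp_1ᵢ² = 0.35² + 0.07² + 0.21² + 0.30² + 0.02² + 0.05² = 0.1225 + 0.0049 + 0.0441 + 0.0900 + 0.0004 + 0.0025 = 0.2644
Σp_2ᵢ² = 0.29² + 0.02² + 0.35² + 0.03² + 0.29² + 0.02² = 0.0841 + 0.0004 + 0.1225 + 0.0009 + 0.0841 + 0.0004 = 0.2924
O = 0.1922 / √(0.2644 × 0.2924) = 0.1922 / 0.27805 = 0.6912
O = 0.6912 > 0.3 → Yes.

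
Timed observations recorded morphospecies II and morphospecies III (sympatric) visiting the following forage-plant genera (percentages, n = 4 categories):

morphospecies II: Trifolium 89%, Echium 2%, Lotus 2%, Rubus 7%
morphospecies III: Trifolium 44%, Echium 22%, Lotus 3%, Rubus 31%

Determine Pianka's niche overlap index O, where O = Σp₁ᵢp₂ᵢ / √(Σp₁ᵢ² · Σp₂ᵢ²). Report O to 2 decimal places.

Convert percentages to proportions (divide by 100).
Σ p₁ᵢp₂ᵢ = 0.3916 + 0.0044 + 0.0006 + 0.0217 = 0.4183
Σp_1ᵢ² = 0.89² + 0.02² + 0.02² + 0.07² = 0.7921 + 0.0004 + 0.0004 + 0.0049 = 0.7978
Σp_2ᵢ² = 0.44² + 0.22² + 0.03² + 0.31² = 0.1936 + 0.0484 + 0.0009 + 0.0961 = 0.3390
O = 0.4183 / √(0.7978 × 0.3390) = 0.4183 / 0.52005 = 0.8043

0.80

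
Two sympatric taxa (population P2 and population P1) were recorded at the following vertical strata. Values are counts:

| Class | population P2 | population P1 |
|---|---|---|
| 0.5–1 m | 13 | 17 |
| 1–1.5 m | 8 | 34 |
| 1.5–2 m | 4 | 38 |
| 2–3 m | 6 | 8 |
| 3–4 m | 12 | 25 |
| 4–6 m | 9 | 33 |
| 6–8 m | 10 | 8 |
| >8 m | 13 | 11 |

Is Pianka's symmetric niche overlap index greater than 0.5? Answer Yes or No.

Proportions for population P2 (n=75): 13/75=0.1733, 8/75=0.1067, 4/75=0.0533, 6/75=0.0800, 12/75=0.1600, 9/75=0.1200, 10/75=0.1333, 13/75=0.1733
Proportions for population P1 (n=174): 17/174=0.0977, 34/174=0.1954, 38/174=0.2184, 8/174=0.0460, 25/174=0.1437, 33/174=0.1897, 8/174=0.0460, 11/174=0.0632
Σ p₁ᵢp₂ᵢ = 0.016931 + 0.020849 + 0.011641 + 0.003680 + 0.022992 + 0.022764 + 0.006132 + 0.010953 = 0.115942
Σp_1ᵢ² = 0.1733² + 0.1067² + 0.0533² + 0.0800² + 0.1600² + 0.1200² + 0.1333² + 0.1733² = 0.030033 + 0.011385 + 0.002841 + 0.006400 + 0.025600 + 0.014400 + 0.017769 + 0.030033 = 0.138461
Σp_2ᵢ² = 0.0977² + 0.1954² + 0.2184² + 0.0460² + 0.1437² + 0.1897² + 0.0460² + 0.0632² = 0.009545 + 0.038181 + 0.047699 + 0.002116 + 0.020650 + 0.035986 + 0.002116 + 0.003994 = 0.160287
O = 0.115942 / √(0.138461 × 0.160287) = 0.115942 / 0.1489748 = 0.7783
O = 0.7783 > 0.5 → Yes.

Yes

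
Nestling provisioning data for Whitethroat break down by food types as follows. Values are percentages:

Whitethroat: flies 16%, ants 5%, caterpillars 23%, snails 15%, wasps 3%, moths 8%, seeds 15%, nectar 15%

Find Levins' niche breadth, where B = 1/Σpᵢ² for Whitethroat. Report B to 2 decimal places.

Convert percentages to proportions (divide by 100).
Σpᵢ² = 0.16² + 0.05² + 0.23² + 0.15² + 0.03² + 0.08² + 0.15² + 0.15² = 0.0256 + 0.0025 + 0.0529 + 0.0225 + 0.0009 + 0.0064 + 0.0225 + 0.0225 = 0.1558
B = 1 / 0.1558 = 6.4185

6.42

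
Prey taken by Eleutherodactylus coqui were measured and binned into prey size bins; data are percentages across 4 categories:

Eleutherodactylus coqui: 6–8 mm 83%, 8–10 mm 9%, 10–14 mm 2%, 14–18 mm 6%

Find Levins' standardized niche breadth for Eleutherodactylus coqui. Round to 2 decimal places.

Convert percentages to proportions (divide by 100).
Σpᵢ² = 0.83² + 0.09² + 0.02² + 0.06² = 0.6889 + 0.0081 + 0.0004 + 0.0036 = 0.7010
B = 1 / 0.7010 = 1.4265
Bₛ = (B − 1)/(n − 1) = (1.4265 − 1)/(4 − 1) = 0.4265/3 = 0.1422

0.14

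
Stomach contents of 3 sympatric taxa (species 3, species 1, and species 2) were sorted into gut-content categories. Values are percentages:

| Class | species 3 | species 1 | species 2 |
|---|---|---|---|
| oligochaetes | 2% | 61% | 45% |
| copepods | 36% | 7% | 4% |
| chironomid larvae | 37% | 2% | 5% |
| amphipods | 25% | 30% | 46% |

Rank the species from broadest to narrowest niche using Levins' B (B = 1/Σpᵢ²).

Convert percentages to proportions (divide by 100).
Σp_3ᵢ² = 0.02² + 0.36² + 0.37² + 0.25² = 0.0004 + 0.1296 + 0.1369 + 0.0625 = 0.3294
B_3 = 1 / 0.3294 = 3.0358
Σp_1ᵢ² = 0.61² + 0.07² + 0.02² + 0.30² = 0.3721 + 0.0049 + 0.0004 + 0.0900 = 0.4674
B_1 = 1 / 0.4674 = 2.1395
Σp_2ᵢ² = 0.45² + 0.04² + 0.05² + 0.46² = 0.2025 + 0.0016 + 0.0025 + 0.2116 = 0.4182
B_2 = 1 / 0.4182 = 2.3912
Ranking by B (broadest → narrowest): species 3 (3.04) > species 2 (2.39) > species 1 (2.14)

species 3 > species 2 > species 1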